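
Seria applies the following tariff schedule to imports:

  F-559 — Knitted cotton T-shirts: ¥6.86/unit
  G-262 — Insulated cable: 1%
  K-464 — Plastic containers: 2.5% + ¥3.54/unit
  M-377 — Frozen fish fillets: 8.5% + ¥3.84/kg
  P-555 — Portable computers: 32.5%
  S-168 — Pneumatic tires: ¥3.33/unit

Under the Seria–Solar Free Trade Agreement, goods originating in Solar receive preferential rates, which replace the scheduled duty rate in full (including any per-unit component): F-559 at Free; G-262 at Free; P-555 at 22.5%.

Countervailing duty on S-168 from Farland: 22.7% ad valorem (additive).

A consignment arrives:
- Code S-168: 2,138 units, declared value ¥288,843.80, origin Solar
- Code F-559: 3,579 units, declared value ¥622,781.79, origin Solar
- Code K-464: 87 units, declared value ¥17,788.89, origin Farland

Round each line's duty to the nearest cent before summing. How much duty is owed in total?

Line 1 (S-168, Solar, 2,138 units, ¥288,843.80):
Base rate for S-168 is ¥3.33/unit.
Origin Solar is the FTA partner but S-168 is not on the preference list; base rate stands.
The additional-duty order on S-168 targets Farland, not Solar; it does not apply.
Duty = 2,138 × ¥3.33 = ¥7,119.54.
Line 2 (F-559, Solar, 3,579 units, ¥622,781.79):
Base rate for F-559 is ¥6.86/unit.
Origin Solar qualifies under the Seria–Solar agreement and F-559 is covered: preferential rate Free applies instead.
Duty = ¥622,781.79 × 0% = ¥0.00.
Line 3 (K-464, Farland, 87 units, ¥17,788.89):
Base rate for K-464 is 2.5% + ¥3.54/unit.
Duty = ¥17,788.89 × 2.5% + 87 × ¥3.54 = ¥752.70.
Total = ¥7,119.54 + ¥0.00 + ¥752.70 = ¥7,872.24.

¥7,872.24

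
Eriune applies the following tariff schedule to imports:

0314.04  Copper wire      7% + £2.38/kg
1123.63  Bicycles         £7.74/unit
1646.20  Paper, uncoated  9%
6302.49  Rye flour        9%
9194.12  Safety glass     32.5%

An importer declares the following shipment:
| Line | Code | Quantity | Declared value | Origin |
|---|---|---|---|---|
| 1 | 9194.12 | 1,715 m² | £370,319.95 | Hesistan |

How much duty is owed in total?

£120,353.98

Line 1 (9194.12, Hesistan, 1,715 m², £370,319.95):
Base rate for 9194.12 is 32.5%.
Duty = £370,319.95 × 32.5% = £120,353.98.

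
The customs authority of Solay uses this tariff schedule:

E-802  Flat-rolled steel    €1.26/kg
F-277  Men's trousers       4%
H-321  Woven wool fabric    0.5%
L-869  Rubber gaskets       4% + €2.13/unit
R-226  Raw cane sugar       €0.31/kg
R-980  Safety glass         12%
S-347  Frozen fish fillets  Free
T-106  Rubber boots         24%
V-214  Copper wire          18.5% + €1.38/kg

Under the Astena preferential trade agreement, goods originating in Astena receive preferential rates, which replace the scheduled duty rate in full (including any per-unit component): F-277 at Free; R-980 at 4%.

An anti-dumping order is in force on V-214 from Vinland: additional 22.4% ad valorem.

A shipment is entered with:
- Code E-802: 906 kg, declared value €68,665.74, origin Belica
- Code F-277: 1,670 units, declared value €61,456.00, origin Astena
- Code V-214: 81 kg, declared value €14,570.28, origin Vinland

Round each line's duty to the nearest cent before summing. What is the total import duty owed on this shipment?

€7,212.58

Line 1 (E-802, Belica, 906 kg, €68,665.74):
Base rate for E-802 is €1.26/kg.
Duty = 906 × €1.26 = €1,141.56.
Line 2 (F-277, Astena, 1,670 units, €61,456.00):
Base rate for F-277 is 4%.
Origin Astena qualifies under the Solay–Astena agreement and F-277 is covered: preferential rate Free applies instead.
Duty = €61,456.00 × 0% = €0.00.
Line 3 (V-214, Vinland, 81 kg, €14,570.28):
Base rate for V-214 is 18.5% + €1.38/kg.
Additional duty on V-214 from Vinland: +22.4%. Applied ad valorem rate: 18.5% + 22.4% = 40.9%.
Duty = €14,570.28 × 40.9% + 81 × €1.38 = €6,071.02.
Total = €1,141.56 + €0.00 + €6,071.02 = €7,212.58.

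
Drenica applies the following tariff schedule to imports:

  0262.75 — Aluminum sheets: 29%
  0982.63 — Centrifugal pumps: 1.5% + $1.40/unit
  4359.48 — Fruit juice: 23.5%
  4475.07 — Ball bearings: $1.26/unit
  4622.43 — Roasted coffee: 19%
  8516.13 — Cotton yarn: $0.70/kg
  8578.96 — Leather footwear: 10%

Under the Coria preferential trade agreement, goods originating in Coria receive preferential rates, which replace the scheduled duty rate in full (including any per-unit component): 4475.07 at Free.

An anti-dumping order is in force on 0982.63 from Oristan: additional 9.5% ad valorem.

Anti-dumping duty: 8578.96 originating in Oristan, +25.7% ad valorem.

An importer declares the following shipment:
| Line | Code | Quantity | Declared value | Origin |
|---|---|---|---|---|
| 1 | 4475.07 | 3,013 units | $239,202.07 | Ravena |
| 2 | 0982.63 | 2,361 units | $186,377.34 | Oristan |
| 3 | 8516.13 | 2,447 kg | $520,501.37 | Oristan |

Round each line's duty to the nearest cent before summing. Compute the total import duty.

Line 1 (4475.07, Ravena, 3,013 units, $239,202.07):
Base rate for 4475.07 is $1.26/unit.
4475.07 has an FTA preferential rate, but origin Ravena is not Coria; base rate stands.
Duty = 3,013 × $1.26 = $3,796.38.
Line 2 (0982.63, Oristan, 2,361 units, $186,377.34):
Base rate for 0982.63 is 1.5% + $1.40/unit.
Additional duty on 0982.63 from Oristan: +9.5%. Applied ad valorem rate: 1.5% + 9.5% = 11%.
Duty = $186,377.34 × 11% + 2,361 × $1.40 = $23,806.91.
Line 3 (8516.13, Oristan, 2,447 kg, $520,501.37):
Base rate for 8516.13 is $0.70/kg.
Duty = 2,447 × $0.70 = $1,712.90.
Total = $3,796.38 + $23,806.91 + $1,712.90 = $29,316.19.

$29,316.19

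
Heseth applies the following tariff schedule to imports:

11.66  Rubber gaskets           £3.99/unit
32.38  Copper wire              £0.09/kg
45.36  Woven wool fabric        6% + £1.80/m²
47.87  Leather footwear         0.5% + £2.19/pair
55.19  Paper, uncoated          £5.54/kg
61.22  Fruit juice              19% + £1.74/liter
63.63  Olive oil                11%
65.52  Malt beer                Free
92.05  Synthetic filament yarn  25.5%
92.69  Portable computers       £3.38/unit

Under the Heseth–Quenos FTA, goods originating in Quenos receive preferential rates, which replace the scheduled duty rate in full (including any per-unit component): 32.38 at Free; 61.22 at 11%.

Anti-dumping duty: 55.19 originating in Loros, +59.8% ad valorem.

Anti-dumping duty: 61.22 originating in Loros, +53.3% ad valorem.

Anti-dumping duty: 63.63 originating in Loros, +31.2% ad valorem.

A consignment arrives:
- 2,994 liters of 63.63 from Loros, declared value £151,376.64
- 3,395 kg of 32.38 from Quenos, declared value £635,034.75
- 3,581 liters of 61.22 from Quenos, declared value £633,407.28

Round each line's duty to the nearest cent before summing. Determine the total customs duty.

Line 1 (63.63, Loros, 2,994 liters, £151,376.64):
Base rate for 63.63 is 11%.
Additional duty on 63.63 from Loros: +31.2%. Applied ad valorem rate: 11% + 31.2% = 42.2%.
Duty = £151,376.64 × 42.2% = £63,880.94.
Line 2 (32.38, Quenos, 3,395 kg, £635,034.75):
Base rate for 32.38 is £0.09/kg.
Origin Quenos qualifies under the Heseth–Quenos agreement and 32.38 is covered: preferential rate Free applies instead.
Duty = £635,034.75 × 0% = £0.00.
Line 3 (61.22, Quenos, 3,581 liters, £633,407.28):
Base rate for 61.22 is 19% + £1.74/liter.
Origin Quenos qualifies under the Heseth–Quenos agreement and 61.22 is covered: preferential rate 11% applies instead.
The additional-duty order on 61.22 targets Loros, not Quenos; it does not apply.
Duty = £633,407.28 × 11% = £69,674.80.
Total = £63,880.94 + £0.00 + £69,674.80 = £133,555.74.

£133,555.74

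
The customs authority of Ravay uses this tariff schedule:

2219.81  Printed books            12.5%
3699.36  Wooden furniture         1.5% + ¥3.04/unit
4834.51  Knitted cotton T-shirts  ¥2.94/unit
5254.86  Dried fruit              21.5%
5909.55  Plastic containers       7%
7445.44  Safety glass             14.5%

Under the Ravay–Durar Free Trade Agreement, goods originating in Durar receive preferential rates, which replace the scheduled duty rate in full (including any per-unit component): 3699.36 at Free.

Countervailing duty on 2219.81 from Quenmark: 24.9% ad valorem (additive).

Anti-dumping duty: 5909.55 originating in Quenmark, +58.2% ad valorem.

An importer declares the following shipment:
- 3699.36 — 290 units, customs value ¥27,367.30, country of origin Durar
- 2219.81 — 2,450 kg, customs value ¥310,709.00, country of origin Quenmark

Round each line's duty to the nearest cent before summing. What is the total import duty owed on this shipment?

Line 1 (3699.36, Durar, 290 units, ¥27,367.30):
Base rate for 3699.36 is 1.5% + ¥3.04/unit.
Origin Durar qualifies under the Ravay–Durar agreement and 3699.36 is covered: preferential rate Free applies instead.
Duty = ¥27,367.30 × 0% = ¥0.00.
Line 2 (2219.81, Quenmark, 2,450 kg, ¥310,709.00):
Base rate for 2219.81 is 12.5%.
Additional duty on 2219.81 from Quenmark: +24.9%. Applied ad valorem rate: 12.5% + 24.9% = 37.4%.
Duty = ¥310,709.00 × 37.4% = ¥116,205.17.
Total = ¥0.00 + ¥116,205.17 = ¥116,205.17.

¥116,205.17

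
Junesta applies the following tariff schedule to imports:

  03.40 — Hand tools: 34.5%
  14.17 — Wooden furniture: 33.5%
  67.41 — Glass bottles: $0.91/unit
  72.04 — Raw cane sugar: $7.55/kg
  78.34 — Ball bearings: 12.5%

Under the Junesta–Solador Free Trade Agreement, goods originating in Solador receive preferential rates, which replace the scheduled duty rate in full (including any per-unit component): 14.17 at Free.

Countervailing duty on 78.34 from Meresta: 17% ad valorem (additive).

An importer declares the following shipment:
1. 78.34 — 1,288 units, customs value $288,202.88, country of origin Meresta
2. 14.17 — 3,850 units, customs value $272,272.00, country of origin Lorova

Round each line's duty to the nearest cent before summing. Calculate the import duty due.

$176,230.97

Line 1 (78.34, Meresta, 1,288 units, $288,202.88):
Base rate for 78.34 is 12.5%.
Additional duty on 78.34 from Meresta: +17%. Applied ad valorem rate: 12.5% + 17% = 29.5%.
Duty = $288,202.88 × 29.5% = $85,019.85.
Line 2 (14.17, Lorova, 3,850 units, $272,272.00):
Base rate for 14.17 is 33.5%.
14.17 has an FTA preferential rate, but origin Lorova is not Solador; base rate stands.
Duty = $272,272.00 × 33.5% = $91,211.12.
Total = $85,019.85 + $91,211.12 = $176,230.97.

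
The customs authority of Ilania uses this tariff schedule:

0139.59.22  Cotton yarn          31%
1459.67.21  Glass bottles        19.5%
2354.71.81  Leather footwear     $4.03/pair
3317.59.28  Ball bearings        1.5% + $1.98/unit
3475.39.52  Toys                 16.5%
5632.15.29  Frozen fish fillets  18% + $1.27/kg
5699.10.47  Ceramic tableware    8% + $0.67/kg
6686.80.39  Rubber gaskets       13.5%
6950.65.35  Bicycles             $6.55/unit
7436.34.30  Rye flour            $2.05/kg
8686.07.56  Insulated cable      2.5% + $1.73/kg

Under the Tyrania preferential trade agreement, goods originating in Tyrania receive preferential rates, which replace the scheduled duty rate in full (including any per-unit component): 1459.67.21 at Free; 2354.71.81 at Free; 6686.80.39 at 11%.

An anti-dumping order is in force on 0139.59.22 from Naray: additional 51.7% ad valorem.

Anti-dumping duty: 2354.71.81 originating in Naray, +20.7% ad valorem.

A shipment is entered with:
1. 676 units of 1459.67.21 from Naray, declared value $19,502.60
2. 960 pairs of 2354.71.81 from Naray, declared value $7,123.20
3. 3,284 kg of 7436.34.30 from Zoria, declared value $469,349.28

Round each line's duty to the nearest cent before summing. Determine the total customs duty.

$15,878.51

Line 1 (1459.67.21, Naray, 676 units, $19,502.60):
Base rate for 1459.67.21 is 19.5%.
1459.67.21 has an FTA preferential rate, but origin Naray is not Tyrania; base rate stands.
Duty = $19,502.60 × 19.5% = $3,803.01.
Line 2 (2354.71.81, Naray, 960 pairs, $7,123.20):
Base rate for 2354.71.81 is $4.03/pair.
2354.71.81 has an FTA preferential rate, but origin Naray is not Tyrania; base rate stands.
Additional duty on 2354.71.81 from Naray: +20.7% ad valorem. Applied ad valorem rate = 20.7%.
Duty = $7,123.20 × 20.7% + 960 × $4.03 = $5,343.30.
Line 3 (7436.34.30, Zoria, 3,284 kg, $469,349.28):
Base rate for 7436.34.30 is $2.05/kg.
Duty = 3,284 × $2.05 = $6,732.20.
Total = $3,803.01 + $5,343.30 + $6,732.20 = $15,878.51.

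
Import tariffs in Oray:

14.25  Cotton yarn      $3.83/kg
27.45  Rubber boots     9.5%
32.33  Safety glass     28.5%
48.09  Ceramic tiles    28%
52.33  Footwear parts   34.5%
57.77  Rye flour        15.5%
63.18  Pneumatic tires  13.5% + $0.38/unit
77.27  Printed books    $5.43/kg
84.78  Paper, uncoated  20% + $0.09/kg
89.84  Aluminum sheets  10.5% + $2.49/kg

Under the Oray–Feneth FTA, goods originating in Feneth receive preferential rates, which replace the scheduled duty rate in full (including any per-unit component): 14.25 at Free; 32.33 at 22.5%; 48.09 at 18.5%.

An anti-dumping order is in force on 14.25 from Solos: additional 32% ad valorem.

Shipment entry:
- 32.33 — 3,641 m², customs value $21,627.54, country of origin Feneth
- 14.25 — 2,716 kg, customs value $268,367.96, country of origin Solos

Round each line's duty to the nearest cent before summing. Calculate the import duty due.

Line 1 (32.33, Feneth, 3,641 m², $21,627.54):
Base rate for 32.33 is 28.5%.
Origin Feneth qualifies under the Oray–Feneth agreement and 32.33 is covered: preferential rate 22.5% applies instead.
Duty = $21,627.54 × 22.5% = $4,866.20.
Line 2 (14.25, Solos, 2,716 kg, $268,367.96):
Base rate for 14.25 is $3.83/kg.
14.25 has an FTA preferential rate, but origin Solos is not Feneth; base rate stands.
Additional duty on 14.25 from Solos: +32% ad valorem. Applied ad valorem rate = 32%.
Duty = $268,367.96 × 32% + 2,716 × $3.83 = $96,280.03.
Total = $4,866.20 + $96,280.03 = $101,146.23.

$101,146.23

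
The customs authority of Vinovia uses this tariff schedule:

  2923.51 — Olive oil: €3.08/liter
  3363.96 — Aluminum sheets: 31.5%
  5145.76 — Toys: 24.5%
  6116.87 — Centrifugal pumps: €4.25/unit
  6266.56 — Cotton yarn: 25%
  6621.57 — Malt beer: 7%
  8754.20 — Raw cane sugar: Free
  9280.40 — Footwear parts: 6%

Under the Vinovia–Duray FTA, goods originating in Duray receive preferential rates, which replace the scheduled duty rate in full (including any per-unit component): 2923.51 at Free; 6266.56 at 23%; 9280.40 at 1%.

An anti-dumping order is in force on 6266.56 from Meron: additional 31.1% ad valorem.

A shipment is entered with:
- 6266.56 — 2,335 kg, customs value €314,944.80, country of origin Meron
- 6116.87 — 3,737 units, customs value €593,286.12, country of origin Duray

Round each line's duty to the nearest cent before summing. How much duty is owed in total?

€192,566.28

Line 1 (6266.56, Meron, 2,335 kg, €314,944.80):
Base rate for 6266.56 is 25%.
6266.56 has an FTA preferential rate, but origin Meron is not Duray; base rate stands.
Additional duty on 6266.56 from Meron: +31.1%. Applied ad valorem rate: 25% + 31.1% = 56.1%.
Duty = €314,944.80 × 56.1% = €176,684.03.
Line 2 (6116.87, Duray, 3,737 units, €593,286.12):
Base rate for 6116.87 is €4.25/unit.
Origin Duray is the FTA partner but 6116.87 is not on the preference list; base rate stands.
Duty = 3,737 × €4.25 = €15,882.25.
Total = €176,684.03 + €15,882.25 = €192,566.28.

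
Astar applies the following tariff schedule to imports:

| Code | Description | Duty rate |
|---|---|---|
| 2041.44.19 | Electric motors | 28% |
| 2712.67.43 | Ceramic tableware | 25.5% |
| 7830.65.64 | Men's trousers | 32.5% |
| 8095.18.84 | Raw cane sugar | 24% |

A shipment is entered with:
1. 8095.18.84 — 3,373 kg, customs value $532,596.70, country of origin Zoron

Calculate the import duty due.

$127,823.21

Line 1 (8095.18.84, Zoron, 3,373 kg, $532,596.70):
Base rate for 8095.18.84 is 24%.
Duty = $532,596.70 × 24% = $127,823.21.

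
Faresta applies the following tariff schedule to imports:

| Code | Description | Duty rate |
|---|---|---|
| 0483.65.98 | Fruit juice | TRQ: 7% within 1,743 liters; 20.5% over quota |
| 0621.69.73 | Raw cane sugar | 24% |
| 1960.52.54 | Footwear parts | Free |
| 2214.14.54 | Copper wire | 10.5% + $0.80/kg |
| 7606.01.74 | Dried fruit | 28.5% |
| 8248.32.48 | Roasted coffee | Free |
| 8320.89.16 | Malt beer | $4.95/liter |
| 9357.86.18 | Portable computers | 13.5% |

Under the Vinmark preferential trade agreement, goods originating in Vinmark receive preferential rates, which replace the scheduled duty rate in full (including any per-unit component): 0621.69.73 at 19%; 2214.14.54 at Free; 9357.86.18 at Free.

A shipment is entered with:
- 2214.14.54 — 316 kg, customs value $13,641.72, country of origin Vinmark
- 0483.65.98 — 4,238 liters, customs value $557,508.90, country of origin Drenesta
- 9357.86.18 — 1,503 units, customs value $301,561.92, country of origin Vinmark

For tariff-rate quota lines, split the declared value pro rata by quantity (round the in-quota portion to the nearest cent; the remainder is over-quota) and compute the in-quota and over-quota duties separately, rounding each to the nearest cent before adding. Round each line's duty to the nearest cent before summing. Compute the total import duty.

$83,334.96

Line 1 (2214.14.54, Vinmark, 316 kg, $13,641.72):
Base rate for 2214.14.54 is 10.5% + $0.80/kg.
Origin Vinmark qualifies under the Faresta–Vinmark agreement and 2214.14.54 is covered: preferential rate Free applies instead.
Duty = $13,641.72 × 0% = $0.00.
Line 2 (0483.65.98, Drenesta, 4,238 liters, $557,508.90):
Code 0483.65.98 is under a tariff-rate quota (threshold 1,743 liters). In-quota: 1,743 liters at 7%; over-quota: 2,495 liters at 20.5%.
Pro-rata value split: in-quota = $557,508.90 × 1,743/4,238 = $229,291.65; over-quota = $557,508.90 − $229,291.65 = $328,217.25.
In-quota duty = $229,291.65 × 7% = $16,050.42. Over-quota duty = $328,217.25 × 20.5% = $67,284.54.
Line duty = $16,050.42 + $67,284.54 = $83,334.96.
Line 3 (9357.86.18, Vinmark, 1,503 units, $301,561.92):
Base rate for 9357.86.18 is 13.5%.
Origin Vinmark qualifies under the Faresta–Vinmark agreement and 9357.86.18 is covered: preferential rate Free applies instead.
Duty = $301,561.92 × 0% = $0.00.
Total = $0.00 + $83,334.96 + $0.00 = $83,334.96.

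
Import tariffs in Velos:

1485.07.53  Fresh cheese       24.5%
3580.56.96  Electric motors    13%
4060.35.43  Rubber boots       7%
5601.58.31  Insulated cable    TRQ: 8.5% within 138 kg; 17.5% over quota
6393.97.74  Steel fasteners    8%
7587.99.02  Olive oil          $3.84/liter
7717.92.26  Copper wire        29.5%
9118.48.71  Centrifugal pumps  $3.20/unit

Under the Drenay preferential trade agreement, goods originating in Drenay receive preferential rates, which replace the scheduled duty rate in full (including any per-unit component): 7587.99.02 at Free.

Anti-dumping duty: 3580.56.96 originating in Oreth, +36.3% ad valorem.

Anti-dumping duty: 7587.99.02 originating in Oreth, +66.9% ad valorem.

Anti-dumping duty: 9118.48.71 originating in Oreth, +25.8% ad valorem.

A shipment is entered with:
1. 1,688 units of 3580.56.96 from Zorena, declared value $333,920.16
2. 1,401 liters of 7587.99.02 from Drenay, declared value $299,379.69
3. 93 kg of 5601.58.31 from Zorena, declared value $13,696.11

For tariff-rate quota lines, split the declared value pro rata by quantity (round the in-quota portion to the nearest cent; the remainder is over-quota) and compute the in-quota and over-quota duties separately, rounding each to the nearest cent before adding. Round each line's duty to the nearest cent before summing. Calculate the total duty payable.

Line 1 (3580.56.96, Zorena, 1,688 units, $333,920.16):
Base rate for 3580.56.96 is 13%.
The additional-duty order on 3580.56.96 targets Oreth, not Zorena; it does not apply.
Duty = $333,920.16 × 13% = $43,409.62.
Line 2 (7587.99.02, Drenay, 1,401 liters, $299,379.69):
Base rate for 7587.99.02 is $3.84/liter.
Origin Drenay qualifies under the Velos–Drenay agreement and 7587.99.02 is covered: preferential rate Free applies instead.
The additional-duty order on 7587.99.02 targets Oreth, not Drenay; it does not apply.
Duty = $299,379.69 × 0% = $0.00.
Line 3 (5601.58.31, Zorena, 93 kg, $13,696.11):
Code 5601.58.31 is under a tariff-rate quota (threshold 138 kg). Quantity 93 kg is within the quota, so the in-quota rate 8.5% applies to the full value.
Duty = $13,696.11 × 8.5% = $1,164.17.
Total = $43,409.62 + $0.00 + $1,164.17 = $44,573.79.

$44,573.79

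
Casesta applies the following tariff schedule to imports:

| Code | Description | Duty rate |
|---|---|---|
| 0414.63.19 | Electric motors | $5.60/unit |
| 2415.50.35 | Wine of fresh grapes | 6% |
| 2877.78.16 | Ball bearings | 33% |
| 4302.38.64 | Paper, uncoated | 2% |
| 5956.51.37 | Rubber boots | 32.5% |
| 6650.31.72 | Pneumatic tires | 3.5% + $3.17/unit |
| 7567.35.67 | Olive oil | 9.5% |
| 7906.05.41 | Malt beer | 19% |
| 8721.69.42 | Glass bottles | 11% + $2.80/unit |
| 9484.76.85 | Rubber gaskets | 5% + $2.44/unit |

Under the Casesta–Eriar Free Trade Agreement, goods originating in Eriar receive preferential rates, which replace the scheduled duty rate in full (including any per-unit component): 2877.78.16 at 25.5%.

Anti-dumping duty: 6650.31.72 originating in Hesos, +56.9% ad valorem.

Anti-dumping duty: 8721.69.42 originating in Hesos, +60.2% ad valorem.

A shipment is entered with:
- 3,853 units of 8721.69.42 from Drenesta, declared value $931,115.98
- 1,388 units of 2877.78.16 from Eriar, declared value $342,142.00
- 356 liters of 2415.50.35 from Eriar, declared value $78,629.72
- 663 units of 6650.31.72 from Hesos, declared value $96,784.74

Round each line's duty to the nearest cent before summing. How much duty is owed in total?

Line 1 (8721.69.42, Drenesta, 3,853 units, $931,115.98):
Base rate for 8721.69.42 is 11% + $2.80/unit.
The additional-duty order on 8721.69.42 targets Hesos, not Drenesta; it does not apply.
Duty = $931,115.98 × 11% + 3,853 × $2.80 = $113,211.16.
Line 2 (2877.78.16, Eriar, 1,388 units, $342,142.00):
Base rate for 2877.78.16 is 33%.
Origin Eriar qualifies under the Casesta–Eriar agreement and 2877.78.16 is covered: preferential rate 25.5% applies instead.
Duty = $342,142.00 × 25.5% = $87,246.21.
Line 3 (2415.50.35, Eriar, 356 liters, $78,629.72):
Base rate for 2415.50.35 is 6%.
Origin Eriar is the FTA partner but 2415.50.35 is not on the preference list; base rate stands.
Duty = $78,629.72 × 6% = $4,717.78.
Line 4 (6650.31.72, Hesos, 663 units, $96,784.74):
Base rate for 6650.31.72 is 3.5% + $3.17/unit.
Additional duty on 6650.31.72 from Hesos: +56.9%. Applied ad valorem rate: 3.5% + 56.9% = 60.4%.
Duty = $96,784.74 × 60.4% + 663 × $3.17 = $60,559.69.
Total = $113,211.16 + $87,246.21 + $4,717.78 + $60,559.69 = $265,734.84.

$265,734.84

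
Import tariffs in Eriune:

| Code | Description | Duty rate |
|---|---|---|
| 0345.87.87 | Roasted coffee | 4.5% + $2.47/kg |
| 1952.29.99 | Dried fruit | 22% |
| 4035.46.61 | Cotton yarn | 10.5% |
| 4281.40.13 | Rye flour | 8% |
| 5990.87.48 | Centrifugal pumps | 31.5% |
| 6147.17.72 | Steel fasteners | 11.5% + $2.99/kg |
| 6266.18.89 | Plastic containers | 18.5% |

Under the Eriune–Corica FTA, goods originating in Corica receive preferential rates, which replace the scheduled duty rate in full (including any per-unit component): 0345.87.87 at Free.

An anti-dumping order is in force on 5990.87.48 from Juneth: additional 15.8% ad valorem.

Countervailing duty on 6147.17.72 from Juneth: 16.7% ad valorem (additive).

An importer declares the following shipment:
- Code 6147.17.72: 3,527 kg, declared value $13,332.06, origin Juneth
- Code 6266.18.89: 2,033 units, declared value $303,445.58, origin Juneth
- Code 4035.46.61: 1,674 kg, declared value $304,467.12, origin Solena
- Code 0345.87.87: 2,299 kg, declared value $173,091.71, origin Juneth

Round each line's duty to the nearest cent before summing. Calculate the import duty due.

Line 1 (6147.17.72, Juneth, 3,527 kg, $13,332.06):
Base rate for 6147.17.72 is 11.5% + $2.99/kg.
Additional duty on 6147.17.72 from Juneth: +16.7%. Applied ad valorem rate: 11.5% + 16.7% = 28.2%.
Duty = $13,332.06 × 28.2% + 3,527 × $2.99 = $14,305.37.
Line 2 (6266.18.89, Juneth, 2,033 units, $303,445.58):
Base rate for 6266.18.89 is 18.5%.
Duty = $303,445.58 × 18.5% = $56,137.43.
Line 3 (4035.46.61, Solena, 1,674 kg, $304,467.12):
Base rate for 4035.46.61 is 10.5%.
Duty = $304,467.12 × 10.5% = $31,969.05.
Line 4 (0345.87.87, Juneth, 2,299 kg, $173,091.71):
Base rate for 0345.87.87 is 4.5% + $2.47/kg.
0345.87.87 has an FTA preferential rate, but origin Juneth is not Corica; base rate stands.
Duty = $173,091.71 × 4.5% + 2,299 × $2.47 = $13,467.66.
Total = $14,305.37 + $56,137.43 + $31,969.05 + $13,467.66 = $115,879.51.

$115,879.51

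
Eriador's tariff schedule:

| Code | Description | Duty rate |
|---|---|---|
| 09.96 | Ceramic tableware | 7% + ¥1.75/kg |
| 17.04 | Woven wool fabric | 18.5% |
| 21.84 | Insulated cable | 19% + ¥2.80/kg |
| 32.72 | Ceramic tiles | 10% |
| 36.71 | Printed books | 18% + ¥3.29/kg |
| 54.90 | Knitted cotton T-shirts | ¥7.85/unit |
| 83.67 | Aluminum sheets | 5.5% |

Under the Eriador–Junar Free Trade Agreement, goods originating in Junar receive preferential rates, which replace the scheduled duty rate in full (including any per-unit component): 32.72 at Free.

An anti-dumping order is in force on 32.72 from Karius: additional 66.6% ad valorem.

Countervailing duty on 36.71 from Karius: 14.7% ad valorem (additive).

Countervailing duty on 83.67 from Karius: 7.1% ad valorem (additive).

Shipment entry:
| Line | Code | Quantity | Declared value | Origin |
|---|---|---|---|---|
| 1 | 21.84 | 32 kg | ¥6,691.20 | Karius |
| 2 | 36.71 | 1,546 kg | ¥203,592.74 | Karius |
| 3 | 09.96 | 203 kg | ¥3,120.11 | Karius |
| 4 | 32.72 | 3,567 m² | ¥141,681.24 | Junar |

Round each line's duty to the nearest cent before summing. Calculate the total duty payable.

Line 1 (21.84, Karius, 32 kg, ¥6,691.20):
Base rate for 21.84 is 19% + ¥2.80/kg.
Duty = ¥6,691.20 × 19% + 32 × ¥2.80 = ¥1,360.93.
Line 2 (36.71, Karius, 1,546 kg, ¥203,592.74):
Base rate for 36.71 is 18% + ¥3.29/kg.
Additional duty on 36.71 from Karius: +14.7%. Applied ad valorem rate: 18% + 14.7% = 32.7%.
Duty = ¥203,592.74 × 32.7% + 1,546 × ¥3.29 = ¥71,661.17.
Line 3 (09.96, Karius, 203 kg, ¥3,120.11):
Base rate for 09.96 is 7% + ¥1.75/kg.
Duty = ¥3,120.11 × 7% + 203 × ¥1.75 = ¥573.66.
Line 4 (32.72, Junar, 3,567 m², ¥141,681.24):
Base rate for 32.72 is 10%.
Origin Junar qualifies under the Eriador–Junar agreement and 32.72 is covered: preferential rate Free applies instead.
The additional-duty order on 32.72 targets Karius, not Junar; it does not apply.
Duty = ¥141,681.24 × 0% = ¥0.00.
Total = ¥1,360.93 + ¥71,661.17 + ¥573.66 + ¥0.00 = ¥73,595.76.

¥73,595.76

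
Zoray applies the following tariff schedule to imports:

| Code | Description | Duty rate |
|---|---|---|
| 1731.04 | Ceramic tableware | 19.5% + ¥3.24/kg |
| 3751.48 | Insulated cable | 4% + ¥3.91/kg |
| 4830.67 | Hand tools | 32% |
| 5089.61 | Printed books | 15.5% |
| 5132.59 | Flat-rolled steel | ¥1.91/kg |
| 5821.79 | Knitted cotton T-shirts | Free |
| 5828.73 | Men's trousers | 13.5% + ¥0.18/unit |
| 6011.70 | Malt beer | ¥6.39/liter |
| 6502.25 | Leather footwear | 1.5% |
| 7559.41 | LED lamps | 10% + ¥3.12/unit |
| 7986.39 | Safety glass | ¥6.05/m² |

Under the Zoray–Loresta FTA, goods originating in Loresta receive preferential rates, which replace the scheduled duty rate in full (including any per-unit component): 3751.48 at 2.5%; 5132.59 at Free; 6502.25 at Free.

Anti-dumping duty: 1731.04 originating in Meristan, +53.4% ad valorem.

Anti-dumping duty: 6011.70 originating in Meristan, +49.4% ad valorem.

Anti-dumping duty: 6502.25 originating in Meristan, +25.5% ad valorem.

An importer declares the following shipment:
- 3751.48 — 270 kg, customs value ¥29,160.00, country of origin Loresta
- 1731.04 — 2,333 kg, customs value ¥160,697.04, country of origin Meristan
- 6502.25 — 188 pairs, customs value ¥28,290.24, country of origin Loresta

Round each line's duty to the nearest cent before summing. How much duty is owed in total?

¥125,436.06

Line 1 (3751.48, Loresta, 270 kg, ¥29,160.00):
Base rate for 3751.48 is 4% + ¥3.91/kg.
Origin Loresta qualifies under the Zoray–Loresta agreement and 3751.48 is covered: preferential rate 2.5% applies instead.
Duty = ¥29,160.00 × 2.5% = ¥729.00.
Line 2 (1731.04, Meristan, 2,333 kg, ¥160,697.04):
Base rate for 1731.04 is 19.5% + ¥3.24/kg.
Additional duty on 1731.04 from Meristan: +53.4%. Applied ad valorem rate: 19.5% + 53.4% = 72.9%.
Duty = ¥160,697.04 × 72.9% + 2,333 × ¥3.24 = ¥124,707.06.
Line 3 (6502.25, Loresta, 188 pairs, ¥28,290.24):
Base rate for 6502.25 is 1.5%.
Origin Loresta qualifies under the Zoray–Loresta agreement and 6502.25 is covered: preferential rate Free applies instead.
The additional-duty order on 6502.25 targets Meristan, not Loresta; it does not apply.
Duty = ¥28,290.24 × 0% = ¥0.00.
Total = ¥729.00 + ¥124,707.06 + ¥0.00 = ¥125,436.06.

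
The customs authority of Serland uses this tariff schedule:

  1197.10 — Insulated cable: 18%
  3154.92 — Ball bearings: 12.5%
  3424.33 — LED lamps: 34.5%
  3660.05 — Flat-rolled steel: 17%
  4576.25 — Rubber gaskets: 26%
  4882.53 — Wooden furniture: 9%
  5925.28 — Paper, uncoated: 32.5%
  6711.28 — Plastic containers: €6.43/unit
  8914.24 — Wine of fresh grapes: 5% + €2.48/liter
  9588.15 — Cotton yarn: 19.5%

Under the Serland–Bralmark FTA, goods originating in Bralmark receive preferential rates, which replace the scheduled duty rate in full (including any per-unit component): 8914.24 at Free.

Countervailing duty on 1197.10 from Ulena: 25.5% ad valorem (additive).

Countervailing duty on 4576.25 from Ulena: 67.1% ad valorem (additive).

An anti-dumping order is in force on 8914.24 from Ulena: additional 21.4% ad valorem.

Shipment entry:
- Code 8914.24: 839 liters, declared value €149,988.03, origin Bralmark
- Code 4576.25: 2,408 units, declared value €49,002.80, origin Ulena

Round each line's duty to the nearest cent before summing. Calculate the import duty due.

€45,621.61

Line 1 (8914.24, Bralmark, 839 liters, €149,988.03):
Base rate for 8914.24 is 5% + €2.48/liter.
Origin Bralmark qualifies under the Serland–Bralmark agreement and 8914.24 is covered: preferential rate Free applies instead.
The additional-duty order on 8914.24 targets Ulena, not Bralmark; it does not apply.
Duty = €149,988.03 × 0% = €0.00.
Line 2 (4576.25, Ulena, 2,408 units, €49,002.80):
Base rate for 4576.25 is 26%.
Additional duty on 4576.25 from Ulena: +67.1%. Applied ad valorem rate: 26% + 67.1% = 93.1%.
Duty = €49,002.80 × 93.1% = €45,621.61.
Total = €0.00 + €45,621.61 = €45,621.61.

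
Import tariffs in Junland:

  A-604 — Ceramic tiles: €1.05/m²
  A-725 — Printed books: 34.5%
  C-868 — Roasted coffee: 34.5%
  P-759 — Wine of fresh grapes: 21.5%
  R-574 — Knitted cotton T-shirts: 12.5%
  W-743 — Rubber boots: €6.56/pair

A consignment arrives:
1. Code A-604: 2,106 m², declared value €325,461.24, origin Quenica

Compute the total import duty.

Line 1 (A-604, Quenica, 2,106 m², €325,461.24):
Base rate for A-604 is €1.05/m².
Duty = 2,106 × €1.05 = €2,211.30.

€2,211.30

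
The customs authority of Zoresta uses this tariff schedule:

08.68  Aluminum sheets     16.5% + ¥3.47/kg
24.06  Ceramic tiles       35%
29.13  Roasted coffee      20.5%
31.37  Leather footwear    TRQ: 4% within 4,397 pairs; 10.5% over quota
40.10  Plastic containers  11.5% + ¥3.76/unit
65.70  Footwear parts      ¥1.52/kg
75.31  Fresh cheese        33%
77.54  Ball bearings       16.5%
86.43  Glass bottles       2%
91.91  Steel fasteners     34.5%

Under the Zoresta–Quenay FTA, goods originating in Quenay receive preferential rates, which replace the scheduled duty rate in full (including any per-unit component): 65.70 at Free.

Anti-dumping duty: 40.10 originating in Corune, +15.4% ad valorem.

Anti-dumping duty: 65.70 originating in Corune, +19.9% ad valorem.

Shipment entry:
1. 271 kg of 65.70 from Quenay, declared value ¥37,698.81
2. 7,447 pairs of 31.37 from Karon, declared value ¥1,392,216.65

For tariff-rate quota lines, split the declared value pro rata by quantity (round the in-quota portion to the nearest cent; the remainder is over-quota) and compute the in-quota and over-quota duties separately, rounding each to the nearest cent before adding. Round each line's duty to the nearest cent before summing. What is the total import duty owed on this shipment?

Line 1 (65.70, Quenay, 271 kg, ¥37,698.81):
Base rate for 65.70 is ¥1.52/kg.
Origin Quenay qualifies under the Zoresta–Quenay agreement and 65.70 is covered: preferential rate Free applies instead.
The additional-duty order on 65.70 targets Corune, not Quenay; it does not apply.
Duty = ¥37,698.81 × 0% = ¥0.00.
Line 2 (31.37, Karon, 7,447 pairs, ¥1,392,216.65):
Code 31.37 is under a tariff-rate quota (threshold 4,397 pairs). In-quota: 4,397 pairs at 4%; over-quota: 3,050 pairs at 10.5%.
Pro-rata value split: in-quota = ¥1,392,216.65 × 4,397/7,447 = ¥822,019.15; over-quota = ¥1,392,216.65 − ¥822,019.15 = ¥570,197.50.
In-quota duty = ¥822,019.15 × 4% = ¥32,880.77. Over-quota duty = ¥570,197.50 × 10.5% = ¥59,870.74.
Line duty = ¥32,880.77 + ¥59,870.74 = ¥92,751.51.
Total = ¥0.00 + ¥92,751.51 = ¥92,751.51.

¥92,751.51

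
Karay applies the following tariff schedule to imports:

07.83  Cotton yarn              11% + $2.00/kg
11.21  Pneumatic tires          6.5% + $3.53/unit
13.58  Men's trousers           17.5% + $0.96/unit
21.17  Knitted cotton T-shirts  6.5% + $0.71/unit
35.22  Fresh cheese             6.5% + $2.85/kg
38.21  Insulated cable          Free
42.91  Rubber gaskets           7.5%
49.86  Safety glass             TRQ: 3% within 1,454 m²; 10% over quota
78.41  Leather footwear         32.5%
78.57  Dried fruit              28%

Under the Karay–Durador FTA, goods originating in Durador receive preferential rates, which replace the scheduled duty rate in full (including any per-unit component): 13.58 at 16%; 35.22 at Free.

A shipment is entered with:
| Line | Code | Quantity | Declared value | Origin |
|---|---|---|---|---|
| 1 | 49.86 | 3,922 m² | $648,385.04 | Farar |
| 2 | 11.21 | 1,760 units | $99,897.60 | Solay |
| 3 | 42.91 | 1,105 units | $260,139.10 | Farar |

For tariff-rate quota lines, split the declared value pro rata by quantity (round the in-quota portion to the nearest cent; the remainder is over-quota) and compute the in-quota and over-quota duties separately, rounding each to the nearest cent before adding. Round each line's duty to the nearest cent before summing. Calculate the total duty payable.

Line 1 (49.86, Farar, 3,922 m², $648,385.04):
Code 49.86 is under a tariff-rate quota (threshold 1,454 m²). In-quota: 1,454 m² at 3%; over-quota: 2,468 m² at 10%.
Pro-rata value split: in-quota = $648,385.04 × 1,454/3,922 = $240,375.28; over-quota = $648,385.04 − $240,375.28 = $408,009.76.
In-quota duty = $240,375.28 × 3% = $7,211.26. Over-quota duty = $408,009.76 × 10% = $40,800.98.
Line duty = $7,211.26 + $40,800.98 = $48,012.24.
Line 2 (11.21, Solay, 1,760 units, $99,897.60):
Base rate for 11.21 is 6.5% + $3.53/unit.
Duty = $99,897.60 × 6.5% + 1,760 × $3.53 = $12,706.14.
Line 3 (42.91, Farar, 1,105 units, $260,139.10):
Base rate for 42.91 is 7.5%.
Duty = $260,139.10 × 7.5% = $19,510.43.
Total = $48,012.24 + $12,706.14 + $19,510.43 = $80,228.81.

$80,228.81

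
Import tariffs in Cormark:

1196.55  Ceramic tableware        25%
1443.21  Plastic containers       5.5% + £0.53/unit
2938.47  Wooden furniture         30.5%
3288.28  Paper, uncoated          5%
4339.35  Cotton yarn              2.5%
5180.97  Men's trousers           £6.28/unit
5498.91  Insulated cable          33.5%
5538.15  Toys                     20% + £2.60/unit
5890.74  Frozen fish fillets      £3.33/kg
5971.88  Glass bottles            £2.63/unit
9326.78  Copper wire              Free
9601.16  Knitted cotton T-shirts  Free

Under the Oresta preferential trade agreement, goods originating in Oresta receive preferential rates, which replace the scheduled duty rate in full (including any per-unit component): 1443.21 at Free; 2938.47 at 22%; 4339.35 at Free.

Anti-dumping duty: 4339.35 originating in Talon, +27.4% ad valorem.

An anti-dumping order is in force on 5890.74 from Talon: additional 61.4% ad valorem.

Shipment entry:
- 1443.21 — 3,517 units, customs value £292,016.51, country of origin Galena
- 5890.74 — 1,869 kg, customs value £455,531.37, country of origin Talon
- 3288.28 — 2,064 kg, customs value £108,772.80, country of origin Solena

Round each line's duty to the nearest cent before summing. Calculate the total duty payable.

Line 1 (1443.21, Galena, 3,517 units, £292,016.51):
Base rate for 1443.21 is 5.5% + £0.53/unit.
1443.21 has an FTA preferential rate, but origin Galena is not Oresta; base rate stands.
Duty = £292,016.51 × 5.5% + 3,517 × £0.53 = £17,924.92.
Line 2 (5890.74, Talon, 1,869 kg, £455,531.37):
Base rate for 5890.74 is £3.33/kg.
Additional duty on 5890.74 from Talon: +61.4% ad valorem. Applied ad valorem rate = 61.4%.
Duty = £455,531.37 × 61.4% + 1,869 × £3.33 = £285,920.03.
Line 3 (3288.28, Solena, 2,064 kg, £108,772.80):
Base rate for 3288.28 is 5%.
Duty = £108,772.80 × 5% = £5,438.64.
Total = £17,924.92 + £285,920.03 + £5,438.64 = £309,283.59.

£309,283.59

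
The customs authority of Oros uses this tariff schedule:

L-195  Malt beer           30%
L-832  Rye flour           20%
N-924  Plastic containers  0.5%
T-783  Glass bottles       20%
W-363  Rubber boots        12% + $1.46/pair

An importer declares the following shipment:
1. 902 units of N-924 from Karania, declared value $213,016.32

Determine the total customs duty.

$1,065.08

Line 1 (N-924, Karania, 902 units, $213,016.32):
Base rate for N-924 is 0.5%.
Duty = $213,016.32 × 0.5% = $1,065.08.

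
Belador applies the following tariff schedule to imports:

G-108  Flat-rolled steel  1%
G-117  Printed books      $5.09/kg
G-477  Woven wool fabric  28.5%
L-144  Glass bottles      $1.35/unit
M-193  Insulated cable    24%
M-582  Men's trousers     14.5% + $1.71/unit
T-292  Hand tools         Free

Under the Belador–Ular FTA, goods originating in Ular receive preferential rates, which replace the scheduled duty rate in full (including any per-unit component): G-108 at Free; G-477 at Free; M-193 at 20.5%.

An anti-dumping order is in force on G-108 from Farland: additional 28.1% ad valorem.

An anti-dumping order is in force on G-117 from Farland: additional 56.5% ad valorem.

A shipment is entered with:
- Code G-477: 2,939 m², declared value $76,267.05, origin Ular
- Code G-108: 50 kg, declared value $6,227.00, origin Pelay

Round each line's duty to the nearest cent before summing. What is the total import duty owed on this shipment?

$62.27

Line 1 (G-477, Ular, 2,939 m², $76,267.05):
Base rate for G-477 is 28.5%.
Origin Ular qualifies under the Belador–Ular agreement and G-477 is covered: preferential rate Free applies instead.
Duty = $76,267.05 × 0% = $0.00.
Line 2 (G-108, Pelay, 50 kg, $6,227.00):
Base rate for G-108 is 1%.
G-108 has an FTA preferential rate, but origin Pelay is not Ular; base rate stands.
The additional-duty order on G-108 targets Farland, not Pelay; it does not apply.
Duty = $6,227.00 × 1% = $62.27.
Total = $0.00 + $62.27 = $62.27.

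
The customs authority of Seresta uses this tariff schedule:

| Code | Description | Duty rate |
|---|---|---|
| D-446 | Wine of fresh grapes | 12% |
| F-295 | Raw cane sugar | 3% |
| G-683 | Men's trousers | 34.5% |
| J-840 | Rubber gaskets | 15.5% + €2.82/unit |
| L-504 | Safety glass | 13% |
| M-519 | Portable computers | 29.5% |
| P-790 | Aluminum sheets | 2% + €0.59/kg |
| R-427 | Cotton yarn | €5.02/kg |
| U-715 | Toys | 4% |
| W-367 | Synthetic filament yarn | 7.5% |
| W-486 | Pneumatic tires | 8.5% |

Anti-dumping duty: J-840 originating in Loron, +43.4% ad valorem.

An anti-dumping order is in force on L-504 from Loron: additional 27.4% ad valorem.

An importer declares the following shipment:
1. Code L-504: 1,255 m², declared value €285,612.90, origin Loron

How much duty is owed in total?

€115,387.61

Line 1 (L-504, Loron, 1,255 m², €285,612.90):
Base rate for L-504 is 13%.
Additional duty on L-504 from Loron: +27.4%. Applied ad valorem rate: 13% + 27.4% = 40.4%.
Duty = €285,612.90 × 40.4% = €115,387.61.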